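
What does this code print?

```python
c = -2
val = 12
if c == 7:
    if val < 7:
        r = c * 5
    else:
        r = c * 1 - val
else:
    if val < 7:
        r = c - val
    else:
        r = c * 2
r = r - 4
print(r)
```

-8

c=-2, val=12
c == 7 is False; val < 7 is False
→ r = c * 2 = -4
r = (-4)-4 = -8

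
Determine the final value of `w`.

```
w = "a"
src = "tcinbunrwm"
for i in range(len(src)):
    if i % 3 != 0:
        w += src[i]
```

'aciburw'

i=0: skip
i=1: add 'c' → 'ac'
i=2: add 'i' → 'aci'
i=3: skip
i=4: add 'b' → 'acib'
i=5: add 'u' → 'acibu'
i=6: skip
i=7: add 'r' → 'acibur'
i=8: add 'w' → 'aciburw'
i=9: skip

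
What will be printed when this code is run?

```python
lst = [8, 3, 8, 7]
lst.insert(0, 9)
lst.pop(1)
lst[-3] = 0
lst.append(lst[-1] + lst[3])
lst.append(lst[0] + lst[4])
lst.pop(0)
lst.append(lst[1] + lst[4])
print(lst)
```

insert 9 at 0 → [9, 8, 3, 8, 7]
pop(1) removes 8 → [9, 3, 8, 7]
lst[-3] = 0 → [9, 0, 8, 7]
append lst[-1]+lst[3] = 7+7 = 14 → [9, 0, 8, 7, 14]
append lst[0]+lst[4] = 9+14 = 23 → [9, 0, 8, 7, 14, 23]
pop(0) removes 9 → [0, 8, 7, 14, 23]
append lst[1]+lst[4] = 8+23 = 31 → [0, 8, 7, 14, 23, 31]

[0, 8, 7, 14, 23, 31]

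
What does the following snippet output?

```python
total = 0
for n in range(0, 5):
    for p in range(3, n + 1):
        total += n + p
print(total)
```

21

n=3,p=3: total = 0+6 = 6
n=4,p=3: total = 6+7 = 13
n=4,p=4: total = 13+8 = 21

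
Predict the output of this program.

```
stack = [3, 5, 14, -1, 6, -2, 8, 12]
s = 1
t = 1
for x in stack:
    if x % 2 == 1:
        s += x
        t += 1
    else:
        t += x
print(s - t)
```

-34

x=3: odd, s = 1+3 = 4; t=2
x=5: odd, s = 4+5 = 9; t=3
x=14: not odd; t=17
x=-1: odd, s = 9+(-1) = 8; t=18
x=6: not odd; t=24
x=-2: not odd; t=22
x=8: not odd; t=30
x=12: not odd; t=42
s-t = 8-42 = -34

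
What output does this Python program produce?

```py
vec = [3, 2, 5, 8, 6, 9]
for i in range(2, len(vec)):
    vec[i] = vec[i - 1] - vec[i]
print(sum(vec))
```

-52

i=2: vec[2] = 2-5 = -3 → [3, 2, -3, 8, 6, 9]
i=3: vec[3] = (-3)-8 = -11 → [3, 2, -3, -11, 6, 9]
i=4: vec[4] = (-11)-6 = -17 → [3, 2, -3, -11, -17, 9]
i=5: vec[5] = (-17)-9 = -26 → [3, 2, -3, -11, -17, -26]
sum = -52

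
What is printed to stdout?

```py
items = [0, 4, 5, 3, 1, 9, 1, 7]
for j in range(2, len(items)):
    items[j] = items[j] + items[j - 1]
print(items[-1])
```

30

j=2: items[2] = 5+4 = 9 → [0, 4, 9, 3, 1, 9, 1, 7]
j=3: items[3] = 3+9 = 12 → [0, 4, 9, 12, 1, 9, 1, 7]
j=4: items[4] = 1+12 = 13 → [0, 4, 9, 12, 13, 9, 1, 7]
j=5: items[5] = 9+13 = 22 → [0, 4, 9, 12, 13, 22, 1, 7]
j=6: items[6] = 1+22 = 23 → [0, 4, 9, 12, 13, 22, 23, 7]
j=7: items[7] = 7+23 = 30 → [0, 4, 9, 12, 13, 22, 23, 30]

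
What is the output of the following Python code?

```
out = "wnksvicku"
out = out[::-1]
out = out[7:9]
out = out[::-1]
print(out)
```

reverse → 'ukcivsknw'
slice [7:9] → 'nw'
reverse → 'wn'

wn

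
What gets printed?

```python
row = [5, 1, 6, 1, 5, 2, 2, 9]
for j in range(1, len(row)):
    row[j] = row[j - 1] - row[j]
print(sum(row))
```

j=1: row[1] = 5-1 = 4 → [5, 4, 6, 1, 5, 2, 2, 9]
j=2: row[2] = 4-6 = -2 → [5, 4, -2, 1, 5, 2, 2, 9]
j=3: row[3] = (-2)-1 = -3 → [5, 4, -2, -3, 5, 2, 2, 9]
j=4: row[4] = (-3)-5 = -8 → [5, 4, -2, -3, -8, 2, 2, 9]
j=5: row[5] = (-8)-2 = -10 → [5, 4, -2, -3, -8, -10, 2, 9]
j=6: row[6] = (-10)-2 = -12 → [5, 4, -2, -3, -8, -10, -12, 9]
j=7: row[7] = (-12)-9 = -21 → [5, 4, -2, -3, -8, -10, -12, -21]
sum = -47

-47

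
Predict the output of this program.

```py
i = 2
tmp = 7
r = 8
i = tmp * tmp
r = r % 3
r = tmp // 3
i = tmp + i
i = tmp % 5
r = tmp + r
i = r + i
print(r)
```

i = 7*7 = 49
r = 8%3 = 2
r = 7//3 = 2
i = 7+49 = 56
i = 7%5 = 2
r = 7+2 = 9
i = 9+2 = 11

9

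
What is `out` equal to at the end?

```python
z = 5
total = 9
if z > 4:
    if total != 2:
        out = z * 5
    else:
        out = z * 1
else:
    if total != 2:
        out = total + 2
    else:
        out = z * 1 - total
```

z=5, total=9
z > 4 is True; total != 2 is True
→ out = z * 5 = 25

25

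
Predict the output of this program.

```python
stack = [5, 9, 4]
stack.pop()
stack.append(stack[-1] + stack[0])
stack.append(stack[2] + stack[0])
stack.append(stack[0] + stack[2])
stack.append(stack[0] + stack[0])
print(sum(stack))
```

76

pop() removes 4 → [5, 9]
append stack[-1]+stack[0] = 9+5 = 14 → [5, 9, 14]
append stack[2]+stack[0] = 14+5 = 19 → [5, 9, 14, 19]
append stack[0]+stack[2] = 5+14 = 19 → [5, 9, 14, 19, 19]
append stack[0]+stack[0] = 5+5 = 10 → [5, 9, 14, 19, 19, 10]
sum = 76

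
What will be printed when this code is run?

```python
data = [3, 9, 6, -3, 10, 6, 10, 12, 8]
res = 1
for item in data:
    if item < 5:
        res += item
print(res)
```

item=3: <5, res = 1+3 = 4
item=9: not <5
item=6: not <5
item=-3: <5, res = 4+(-3) = 1
item=10: not <5
item=6: not <5
item=10: not <5
item=12: not <5
item=8: not <5

1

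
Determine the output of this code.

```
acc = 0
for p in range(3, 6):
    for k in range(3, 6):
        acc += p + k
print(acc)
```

p=3,k=3: acc = 0+6 = 6
p=3,k=4: acc = 6+7 = 13
p=3,k=5: acc = 13+8 = 21
p=4,k=3: acc = 21+7 = 28
p=4,k=4: acc = 28+8 = 36
p=4,k=5: acc = 36+9 = 45
p=5,k=3: acc = 45+8 = 53
p=5,k=4: acc = 53+9 = 62
p=5,k=5: acc = 62+10 = 72

72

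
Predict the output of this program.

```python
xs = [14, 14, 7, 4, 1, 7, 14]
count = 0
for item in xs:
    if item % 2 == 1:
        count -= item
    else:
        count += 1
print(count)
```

-11

item=14: not odd, count = 0+1 = 1
item=14: not odd, count = 1+1 = 2
item=7: odd, count = 2-7 = -5
item=4: not odd, count = (-5)+1 = -4
item=1: odd, count = (-4)-1 = -5
item=7: odd, count = (-5)-7 = -12
item=14: not odd, count = (-12)+1 = -11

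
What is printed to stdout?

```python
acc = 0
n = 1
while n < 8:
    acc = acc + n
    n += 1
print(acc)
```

28

n=1: acc = 0+1 = 1
n=2: acc = 1+2 = 3
n=3: acc = 3+3 = 6
n=4: acc = 6+4 = 10
n=5: acc = 10+5 = 15
n=6: acc = 15+6 = 21
n=7: acc = 21+7 = 28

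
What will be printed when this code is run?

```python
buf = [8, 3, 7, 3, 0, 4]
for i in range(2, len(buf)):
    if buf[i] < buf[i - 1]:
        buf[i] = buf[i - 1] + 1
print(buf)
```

[8, 3, 7, 8, 9, 10]

i=2: 7>=3, unchanged → [8, 3, 7, 3, 0, 4]
i=3: 3<7, buf[3] = 7+1 = 8 → [8, 3, 7, 8, 0, 4]
i=4: 0<8, buf[4] = 8+1 = 9 → [8, 3, 7, 8, 9, 4]
i=5: 4<9, buf[5] = 9+1 = 10 → [8, 3, 7, 8, 9, 10]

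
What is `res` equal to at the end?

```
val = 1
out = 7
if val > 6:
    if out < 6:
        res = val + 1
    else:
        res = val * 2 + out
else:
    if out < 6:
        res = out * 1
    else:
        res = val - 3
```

val=1, out=7
val > 6 is False; out < 6 is False
→ res = val - 3 = -2

-2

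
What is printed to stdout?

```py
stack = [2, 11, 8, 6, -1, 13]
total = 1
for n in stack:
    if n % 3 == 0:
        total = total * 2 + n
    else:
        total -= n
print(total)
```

n=2: not %3==0, total = 1-2 = -1
n=11: not %3==0, total = (-1)-11 = -12
n=8: not %3==0, total = (-12)-8 = -20
n=6: %3==0, total = (-20)*2+6 = -34
n=-1: not %3==0, total = (-34)-(-1) = -33
n=13: not %3==0, total = (-33)-13 = -46

-46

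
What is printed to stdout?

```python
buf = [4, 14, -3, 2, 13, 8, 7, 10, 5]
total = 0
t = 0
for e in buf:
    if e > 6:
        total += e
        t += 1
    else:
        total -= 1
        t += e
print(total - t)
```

35

e=4: not >6, total = 0-1 = -1; t=4
e=14: >6, total = (-1)+14 = 13; t=5
e=-3: not >6, total = 13-1 = 12; t=2
e=2: not >6, total = 12-1 = 11; t=4
e=13: >6, total = 11+13 = 24; t=5
e=8: >6, total = 24+8 = 32; t=6
e=7: >6, total = 32+7 = 39; t=7
e=10: >6, total = 39+10 = 49; t=8
e=5: not >6, total = 49-1 = 48; t=13
total-t = 48-13 = 35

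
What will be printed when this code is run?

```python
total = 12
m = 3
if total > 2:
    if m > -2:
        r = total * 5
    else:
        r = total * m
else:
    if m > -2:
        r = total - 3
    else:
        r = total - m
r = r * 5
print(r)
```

300

total=12, m=3
total > 2 is True; m > -2 is True
→ r = total * 5 = 60
r = 60*5 = 300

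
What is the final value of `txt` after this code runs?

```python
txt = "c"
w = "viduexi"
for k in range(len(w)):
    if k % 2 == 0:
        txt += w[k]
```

k=0: add 'v' → 'cv'
k=1: skip
k=2: add 'd' → 'cvd'
k=3: skip
k=4: add 'e' → 'cvde'
k=5: skip
k=6: add 'i' → 'cvdei'

'cvdei'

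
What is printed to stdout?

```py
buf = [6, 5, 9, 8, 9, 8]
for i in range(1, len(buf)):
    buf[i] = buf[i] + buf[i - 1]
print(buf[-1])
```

45

i=1: buf[1] = 5+6 = 11 → [6, 11, 9, 8, 9, 8]
i=2: buf[2] = 9+11 = 20 → [6, 11, 20, 8, 9, 8]
i=3: buf[3] = 8+20 = 28 → [6, 11, 20, 28, 9, 8]
i=4: buf[4] = 9+28 = 37 → [6, 11, 20, 28, 37, 8]
i=5: buf[5] = 8+37 = 45 → [6, 11, 20, 28, 37, 45]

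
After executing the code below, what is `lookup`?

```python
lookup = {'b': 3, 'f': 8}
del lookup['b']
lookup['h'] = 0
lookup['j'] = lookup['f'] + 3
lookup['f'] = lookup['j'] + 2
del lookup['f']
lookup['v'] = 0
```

{'h': 0, 'j': 11, 'v': 0}

del 'b' → {'f': 8}
lookup['h'] = 0 → {'f': 8, 'h': 0}
lookup['j'] = lookup['f']+3 = 11 → {'f': 8, 'h': 0, 'j': 11}
lookup['f'] = lookup['j']+2 = 13 → {'f': 13, 'h': 0, 'j': 11}
del 'f' → {'h': 0, 'j': 11}
lookup['v'] = 0 → {'h': 0, 'j': 11, 'v': 0}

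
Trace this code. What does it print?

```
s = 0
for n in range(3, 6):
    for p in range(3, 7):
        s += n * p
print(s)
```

n=3,p=3: s = 0+9 = 9
n=3,p=4: s = 9+12 = 21
n=3,p=5: s = 21+15 = 36
n=3,p=6: s = 36+18 = 54
n=4,p=3: s = 54+12 = 66
n=4,p=4: s = 66+16 = 82
n=4,p=5: s = 82+20 = 102
n=4,p=6: s = 102+24 = 126
n=5,p=3: s = 126+15 = 141
n=5,p=4: s = 141+20 = 161
n=5,p=5: s = 161+25 = 186
n=5,p=6: s = 186+30 = 216

216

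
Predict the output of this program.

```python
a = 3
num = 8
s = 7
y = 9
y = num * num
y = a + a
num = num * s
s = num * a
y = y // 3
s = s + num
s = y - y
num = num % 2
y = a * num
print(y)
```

y = 8*8 = 64
y = 3+3 = 6
num = 8*7 = 56
s = 56*3 = 168
y = 6//3 = 2
s = 168+56 = 224
s = 2-2 = 0
num = 56%2 = 0
y = 3*0 = 0

0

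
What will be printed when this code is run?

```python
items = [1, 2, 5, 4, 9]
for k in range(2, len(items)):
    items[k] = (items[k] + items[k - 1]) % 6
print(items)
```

k=2: items[2] = (5+2)%6 = 1 → [1, 2, 1, 4, 9]
k=3: items[3] = (4+1)%6 = 5 → [1, 2, 1, 5, 9]
k=4: items[4] = (9+5)%6 = 2 → [1, 2, 1, 5, 2]

[1, 2, 1, 5, 2]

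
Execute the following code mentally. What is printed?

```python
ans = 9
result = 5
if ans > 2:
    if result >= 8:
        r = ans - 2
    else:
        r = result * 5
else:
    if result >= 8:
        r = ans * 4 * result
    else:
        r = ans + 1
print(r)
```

ans=9, result=5
ans > 2 is True; result >= 8 is False
→ r = result * 5 = 25

25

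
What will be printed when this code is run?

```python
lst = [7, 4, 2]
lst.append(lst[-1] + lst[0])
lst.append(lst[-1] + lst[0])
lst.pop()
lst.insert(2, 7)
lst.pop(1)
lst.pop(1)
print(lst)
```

append lst[-1]+lst[0] = 2+7 = 9 → [7, 4, 2, 9]
append lst[-1]+lst[0] = 9+7 = 16 → [7, 4, 2, 9, 16]
pop() removes 16 → [7, 4, 2, 9]
insert 7 at 2 → [7, 4, 7, 2, 9]
pop(1) removes 4 → [7, 7, 2, 9]
pop(1) removes 7 → [7, 2, 9]

[7, 2, 9]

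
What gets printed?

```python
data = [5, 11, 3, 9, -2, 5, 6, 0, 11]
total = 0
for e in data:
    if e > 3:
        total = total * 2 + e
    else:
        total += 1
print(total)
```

477

e=5: >3, total = 0*2+5 = 5
e=11: >3, total = 5*2+11 = 21
e=3: not >3, total = 21+1 = 22
e=9: >3, total = 22*2+9 = 53
e=-2: not >3, total = 53+1 = 54
e=5: >3, total = 54*2+5 = 113
e=6: >3, total = 113*2+6 = 232
e=0: not >3, total = 232+1 = 233
e=11: >3, total = 233*2+11 = 477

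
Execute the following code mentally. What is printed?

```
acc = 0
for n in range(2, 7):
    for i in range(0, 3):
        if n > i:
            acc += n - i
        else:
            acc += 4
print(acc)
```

49

n=2,i=0: 2>0, acc = 0+2 = 2
n=2,i=1: 2>1, acc = 2+1 = 3
n=2,i=2: not 2>2, acc = 3+4 = 7
n=3,i=0: 3>0, acc = 7+3 = 10
n=3,i=1: 3>1, acc = 10+2 = 12
n=3,i=2: 3>2, acc = 12+1 = 13
n=4,i=0: 4>0, acc = 13+4 = 17
n=4,i=1: 4>1, acc = 17+3 = 20
n=4,i=2: 4>2, acc = 20+2 = 22
n=5,i=0: 5>0, acc = 22+5 = 27
n=5,i=1: 5>1, acc = 27+4 = 31
n=5,i=2: 5>2, acc = 31+3 = 34
n=6,i=0: 6>0, acc = 34+6 = 40
n=6,i=1: 6>1, acc = 40+5 = 45
n=6,i=2: 6>2, acc = 45+4 = 49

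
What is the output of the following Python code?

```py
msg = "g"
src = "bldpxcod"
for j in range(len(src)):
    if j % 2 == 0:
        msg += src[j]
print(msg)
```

j=0: add 'b' → 'gb'
j=1: skip
j=2: add 'd' → 'gbd'
j=3: skip
j=4: add 'x' → 'gbdx'
j=5: skip
j=6: add 'o' → 'gbdxo'
j=7: skip

gbdxo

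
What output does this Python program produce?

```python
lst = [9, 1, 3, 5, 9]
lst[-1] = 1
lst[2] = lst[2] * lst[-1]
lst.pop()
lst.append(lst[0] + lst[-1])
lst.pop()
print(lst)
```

[9, 1, 3, 5]

lst[-1] = 1 → [9, 1, 3, 5, 1]
lst[2] = lst[2]*lst[-1] = 3*1 = 3 → [9, 1, 3, 5, 1]
pop() removes 1 → [9, 1, 3, 5]
append lst[0]+lst[-1] = 9+5 = 14 → [9, 1, 3, 5, 14]
pop() removes 14 → [9, 1, 3, 5]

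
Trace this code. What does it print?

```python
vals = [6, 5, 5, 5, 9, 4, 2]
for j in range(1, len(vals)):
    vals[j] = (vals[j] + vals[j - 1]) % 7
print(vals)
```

j=1: vals[1] = (5+6)%7 = 4 → [6, 4, 5, 5, 9, 4, 2]
j=2: vals[2] = (5+4)%7 = 2 → [6, 4, 2, 5, 9, 4, 2]
j=3: vals[3] = (5+2)%7 = 0 → [6, 4, 2, 0, 9, 4, 2]
j=4: vals[4] = (9+0)%7 = 2 → [6, 4, 2, 0, 2, 4, 2]
j=5: vals[5] = (4+2)%7 = 6 → [6, 4, 2, 0, 2, 6, 2]
j=6: vals[6] = (2+6)%7 = 1 → [6, 4, 2, 0, 2, 6, 1]

[6, 4, 2, 0, 2, 6, 1]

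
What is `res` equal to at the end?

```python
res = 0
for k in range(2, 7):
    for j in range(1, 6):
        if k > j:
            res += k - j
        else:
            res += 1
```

k=2,j=1: 2>1, res = 0+1 = 1
k=2,j=2: not 2>2, res = 1+1 = 2
k=2,j=3: not 2>3, res = 2+1 = 3
k=2,j=4: not 2>4, res = 3+1 = 4
k=2,j=5: not 2>5, res = 4+1 = 5
k=3,j=1: 3>1, res = 5+2 = 7
k=3,j=2: 3>2, res = 7+1 = 8
k=3,j=3: not 3>3, res = 8+1 = 9
k=3,j=4: not 3>4, res = 9+1 = 10
k=3,j=5: not 3>5, res = 10+1 = 11
k=4,j=1: 4>1, res = 11+3 = 14
k=4,j=2: 4>2, res = 14+2 = 16
k=4,j=3: 4>3, res = 16+1 = 17
k=4,j=4: not 4>4, res = 17+1 = 18
k=4,j=5: not 4>5, res = 18+1 = 19
k=5,j=1: 5>1, res = 19+4 = 23
k=5,j=2: 5>2, res = 23+3 = 26
k=5,j=3: 5>3, res = 26+2 = 28
k=5,j=4: 5>4, res = 28+1 = 29
k=5,j=5: not 5>5, res = 29+1 = 30
k=6,j=1: 6>1, res = 30+5 = 35
k=6,j=2: 6>2, res = 35+4 = 39
k=6,j=3: 6>3, res = 39+3 = 42
k=6,j=4: 6>4, res = 42+2 = 44
k=6,j=5: 6>5, res = 44+1 = 45

45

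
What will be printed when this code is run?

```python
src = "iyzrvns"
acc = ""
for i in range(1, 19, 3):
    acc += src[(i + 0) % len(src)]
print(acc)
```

yvirsz

i=1: add src[1]='y' → 'y'
i=4: add src[4]='v' → 'yv'
i=7: add src[0]='i' → 'yvi'
i=10: add src[3]='r' → 'yvir'
i=13: add src[6]='s' → 'yvirs'
i=16: add src[2]='z' → 'yvirsz'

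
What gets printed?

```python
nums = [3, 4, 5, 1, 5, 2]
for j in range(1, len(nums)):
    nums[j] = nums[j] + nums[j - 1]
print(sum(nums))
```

73

j=1: nums[1] = 4+3 = 7 → [3, 7, 5, 1, 5, 2]
j=2: nums[2] = 5+7 = 12 → [3, 7, 12, 1, 5, 2]
j=3: nums[3] = 1+12 = 13 → [3, 7, 12, 13, 5, 2]
j=4: nums[4] = 5+13 = 18 → [3, 7, 12, 13, 18, 2]
j=5: nums[5] = 2+18 = 20 → [3, 7, 12, 13, 18, 20]
sum = 73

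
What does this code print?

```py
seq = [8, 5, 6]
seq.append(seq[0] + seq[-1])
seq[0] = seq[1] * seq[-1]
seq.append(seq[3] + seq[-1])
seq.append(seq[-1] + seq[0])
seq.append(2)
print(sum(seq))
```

223

append seq[0]+seq[-1] = 8+6 = 14 → [8, 5, 6, 14]
seq[0] = seq[1]*seq[-1] = 5*14 = 70 → [70, 5, 6, 14]
append seq[3]+seq[-1] = 14+14 = 28 → [70, 5, 6, 14, 28]
append seq[-1]+seq[0] = 28+70 = 98 → [70, 5, 6, 14, 28, 98]
append 2 → [70, 5, 6, 14, 28, 98, 2]
sum = 223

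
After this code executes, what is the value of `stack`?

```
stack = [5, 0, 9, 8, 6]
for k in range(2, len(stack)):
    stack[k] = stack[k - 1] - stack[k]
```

k=2: stack[2] = 0-9 = -9 → [5, 0, -9, 8, 6]
k=3: stack[3] = (-9)-8 = -17 → [5, 0, -9, -17, 6]
k=4: stack[4] = (-17)-6 = -23 → [5, 0, -9, -17, -23]

[5, 0, -9, -17, -23]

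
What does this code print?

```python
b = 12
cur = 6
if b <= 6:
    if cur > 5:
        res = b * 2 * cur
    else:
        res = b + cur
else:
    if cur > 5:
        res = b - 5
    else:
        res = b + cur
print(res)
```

7

b=12, cur=6
b <= 6 is False; cur > 5 is True
→ res = b - 5 = 7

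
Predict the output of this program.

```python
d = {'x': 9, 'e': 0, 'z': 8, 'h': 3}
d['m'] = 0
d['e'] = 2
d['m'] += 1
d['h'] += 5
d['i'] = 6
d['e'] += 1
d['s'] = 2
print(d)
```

d['m'] = 0 → {'x': 9, 'e': 0, 'z': 8, 'h': 3, 'm': 0}
d['e'] = 2 → {'x': 9, 'e': 2, 'z': 8, 'h': 3, 'm': 0}
d['m'] = 0+1 = 1 → {'x': 9, 'e': 2, 'z': 8, 'h': 3, 'm': 1}
d['h'] = 3+5 = 8 → {'x': 9, 'e': 2, 'z': 8, 'h': 8, 'm': 1}
d['i'] = 6 → {'x': 9, 'e': 2, 'z': 8, 'h': 8, 'm': 1, 'i': 6}
d['e'] = 2+1 = 3 → {'x': 9, 'e': 3, 'z': 8, 'h': 8, 'm': 1, 'i': 6}
d['s'] = 2 → {'x': 9, 'e': 3, 'z': 8, 'h': 8, 'm': 1, 'i': 6, 's': 2}

{'x': 9, 'e': 3, 'z': 8, 'h': 8, 'm': 1, 'i': 6, 's': 2}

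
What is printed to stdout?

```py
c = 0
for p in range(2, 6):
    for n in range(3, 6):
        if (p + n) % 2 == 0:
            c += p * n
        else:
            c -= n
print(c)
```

64

p=2,n=3: odd sum, c = 0-3 = -3
p=2,n=4: even sum, c = (-3)+8 = 5
p=2,n=5: odd sum, c = 5-5 = 0
p=3,n=3: even sum, c = 0+9 = 9
p=3,n=4: odd sum, c = 9-4 = 5
p=3,n=5: even sum, c = 5+15 = 20
p=4,n=3: odd sum, c = 20-3 = 17
p=4,n=4: even sum, c = 17+16 = 33
p=4,n=5: odd sum, c = 33-5 = 28
p=5,n=3: even sum, c = 28+15 = 43
p=5,n=4: odd sum, c = 43-4 = 39
p=5,n=5: even sum, c = 39+25 = 64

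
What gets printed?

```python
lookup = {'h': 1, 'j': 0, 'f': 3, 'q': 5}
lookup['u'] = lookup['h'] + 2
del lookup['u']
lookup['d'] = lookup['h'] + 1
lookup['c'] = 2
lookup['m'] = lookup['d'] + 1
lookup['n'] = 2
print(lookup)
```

{'h': 1, 'j': 0, 'f': 3, 'q': 5, 'd': 2, 'c': 2, 'm': 3, 'n': 2}

lookup['u'] = lookup['h']+2 = 3 → {'h': 1, 'j': 0, 'f': 3, 'q': 5, 'u': 3}
del 'u' → {'h': 1, 'j': 0, 'f': 3, 'q': 5}
lookup['d'] = lookup['h']+1 = 2 → {'h': 1, 'j': 0, 'f': 3, 'q': 5, 'd': 2}
lookup['c'] = 2 → {'h': 1, 'j': 0, 'f': 3, 'q': 5, 'd': 2, 'c': 2}
lookup['m'] = lookup['d']+1 = 3 → {'h': 1, 'j': 0, 'f': 3, 'q': 5, 'd': 2, 'c': 2, 'm': 3}
lookup['n'] = 2 → {'h': 1, 'j': 0, 'f': 3, 'q': 5, 'd': 2, 'c': 2, 'm': 3, 'n': 2}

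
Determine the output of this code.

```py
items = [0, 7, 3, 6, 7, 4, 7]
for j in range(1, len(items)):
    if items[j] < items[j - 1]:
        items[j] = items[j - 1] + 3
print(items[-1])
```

j=1: 7>=0, unchanged → [0, 7, 3, 6, 7, 4, 7]
j=2: 3<7, items[2] = 7+3 = 10 → [0, 7, 10, 6, 7, 4, 7]
j=3: 6<10, items[3] = 10+3 = 13 → [0, 7, 10, 13, 7, 4, 7]
j=4: 7<13, items[4] = 13+3 = 16 → [0, 7, 10, 13, 16, 4, 7]
j=5: 4<16, items[5] = 16+3 = 19 → [0, 7, 10, 13, 16, 19, 7]
j=6: 7<19, items[6] = 19+3 = 22 → [0, 7, 10, 13, 16, 19, 22]

22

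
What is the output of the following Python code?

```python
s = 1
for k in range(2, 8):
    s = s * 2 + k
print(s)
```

k=2: s = 1*2+2 = 4
k=3: s = 4*2+3 = 11
k=4: s = 11*2+4 = 26
k=5: s = 26*2+5 = 57
k=6: s = 57*2+6 = 120
k=7: s = 120*2+7 = 247

247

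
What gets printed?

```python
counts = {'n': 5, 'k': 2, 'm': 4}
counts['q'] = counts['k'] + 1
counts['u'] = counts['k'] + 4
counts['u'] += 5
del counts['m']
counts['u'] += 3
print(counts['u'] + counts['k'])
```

16

counts['q'] = counts['k']+1 = 3 → {'n': 5, 'k': 2, 'm': 4, 'q': 3}
counts['u'] = counts['k']+4 = 6 → {'n': 5, 'k': 2, 'm': 4, 'q': 3, 'u': 6}
counts['u'] = 6+5 = 11 → {'n': 5, 'k': 2, 'm': 4, 'q': 3, 'u': 11}
del 'm' → {'n': 5, 'k': 2, 'q': 3, 'u': 11}
counts['u'] = 11+3 = 14 → {'n': 5, 'k': 2, 'q': 3, 'u': 14}
counts['u']+counts['k'] = 14+2 = 16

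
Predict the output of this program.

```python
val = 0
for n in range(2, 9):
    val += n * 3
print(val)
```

n=2: val = 0+2*3 = 6
n=3: val = 6+3*3 = 15
n=4: val = 15+4*3 = 27
n=5: val = 27+5*3 = 42
n=6: val = 42+6*3 = 60
n=7: val = 60+7*3 = 81
n=8: val = 81+8*3 = 105

105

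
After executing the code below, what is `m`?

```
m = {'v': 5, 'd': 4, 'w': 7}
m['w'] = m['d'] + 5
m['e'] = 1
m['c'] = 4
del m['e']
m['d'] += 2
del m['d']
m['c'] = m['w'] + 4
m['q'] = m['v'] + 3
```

{'v': 5, 'w': 9, 'c': 13, 'q': 8}

m['w'] = m['d']+5 = 9 → {'v': 5, 'd': 4, 'w': 9}
m['e'] = 1 → {'v': 5, 'd': 4, 'w': 9, 'e': 1}
m['c'] = 4 → {'v': 5, 'd': 4, 'w': 9, 'e': 1, 'c': 4}
del 'e' → {'v': 5, 'd': 4, 'w': 9, 'c': 4}
m['d'] = 4+2 = 6 → {'v': 5, 'd': 6, 'w': 9, 'c': 4}
del 'd' → {'v': 5, 'w': 9, 'c': 4}
m['c'] = m['w']+4 = 13 → {'v': 5, 'w': 9, 'c': 13}
m['q'] = m['v']+3 = 8 → {'v': 5, 'w': 9, 'c': 13, 'q': 8}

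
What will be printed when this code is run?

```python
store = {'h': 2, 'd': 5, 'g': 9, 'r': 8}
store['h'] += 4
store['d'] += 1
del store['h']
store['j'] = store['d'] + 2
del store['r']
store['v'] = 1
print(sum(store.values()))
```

store['h'] = 2+4 = 6 → {'h': 6, 'd': 5, 'g': 9, 'r': 8}
store['d'] = 5+1 = 6 → {'h': 6, 'd': 6, 'g': 9, 'r': 8}
del 'h' → {'d': 6, 'g': 9, 'r': 8}
store['j'] = store['d']+2 = 8 → {'d': 6, 'g': 9, 'r': 8, 'j': 8}
del 'r' → {'d': 6, 'g': 9, 'j': 8}
store['v'] = 1 → {'d': 6, 'g': 9, 'j': 8, 'v': 1}
sum of values = 24

24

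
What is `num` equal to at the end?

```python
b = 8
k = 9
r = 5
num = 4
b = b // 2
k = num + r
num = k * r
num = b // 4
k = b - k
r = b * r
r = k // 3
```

b = 8//2 = 4
k = 4+5 = 9
num = 9*5 = 45
num = 4//4 = 1
k = 4-9 = -5
r = 4*5 = 20
r = (-5)//3 = -2

1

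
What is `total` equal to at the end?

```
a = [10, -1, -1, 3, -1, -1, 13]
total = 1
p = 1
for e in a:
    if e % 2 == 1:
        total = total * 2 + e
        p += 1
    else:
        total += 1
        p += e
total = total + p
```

e=10: not odd, total = 1+1 = 2; p=11
e=-1: odd, total = 2*2+(-1) = 3; p=12
e=-1: odd, total = 3*2+(-1) = 5; p=13
e=3: odd, total = 5*2+3 = 13; p=14
e=-1: odd, total = 13*2+(-1) = 25; p=15
e=-1: odd, total = 25*2+(-1) = 49; p=16
e=13: odd, total = 49*2+13 = 111; p=17
total+p = 111+17 = 128

128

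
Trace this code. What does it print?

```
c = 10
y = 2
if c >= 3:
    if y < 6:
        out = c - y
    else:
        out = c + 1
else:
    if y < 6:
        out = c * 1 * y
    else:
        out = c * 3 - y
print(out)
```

8

c=10, y=2
c >= 3 is True; y < 6 is True
→ out = c - y = 8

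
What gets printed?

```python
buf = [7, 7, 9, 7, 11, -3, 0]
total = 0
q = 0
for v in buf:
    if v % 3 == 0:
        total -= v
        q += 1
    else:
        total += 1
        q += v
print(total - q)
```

v=7: not %3==0, total = 0+1 = 1; q=7
v=7: not %3==0, total = 1+1 = 2; q=14
v=9: %3==0, total = 2-9 = -7; q=15
v=7: not %3==0, total = (-7)+1 = -6; q=22
v=11: not %3==0, total = (-6)+1 = -5; q=33
v=-3: %3==0, total = (-5)-(-3) = -2; q=34
v=0: %3==0, total = (-2)-0 = -2; q=35
total-q = (-2)-35 = -37

-37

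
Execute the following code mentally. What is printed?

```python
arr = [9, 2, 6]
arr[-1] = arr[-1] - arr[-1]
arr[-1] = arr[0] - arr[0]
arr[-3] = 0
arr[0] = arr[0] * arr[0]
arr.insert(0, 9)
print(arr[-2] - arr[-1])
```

2

arr[-1] = arr[-1]-arr[-1] = 6-6 = 0 → [9, 2, 0]
arr[-1] = arr[0]-arr[0] = 9-9 = 0 → [9, 2, 0]
arr[-3] = 0 → [0, 2, 0]
arr[0] = arr[0]*arr[0] = 0*0 = 0 → [0, 2, 0]
insert 9 at 0 → [9, 0, 2, 0]
arr[-2]-arr[-1] = 2-0 = 2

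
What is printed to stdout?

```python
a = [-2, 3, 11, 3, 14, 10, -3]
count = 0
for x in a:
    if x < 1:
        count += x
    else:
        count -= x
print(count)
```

-46

x=-2: <1, count = 0+(-2) = -2
x=3: not <1, count = (-2)-3 = -5
x=11: not <1, count = (-5)-11 = -16
x=3: not <1, count = (-16)-3 = -19
x=14: not <1, count = (-19)-14 = -33
x=10: not <1, count = (-33)-10 = -43
x=-3: <1, count = (-43)+(-3) = -46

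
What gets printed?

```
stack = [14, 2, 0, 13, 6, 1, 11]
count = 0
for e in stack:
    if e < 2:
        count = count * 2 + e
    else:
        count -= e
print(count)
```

e=14: not <2, count = 0-14 = -14
e=2: not <2, count = (-14)-2 = -16
e=0: <2, count = (-16)*2+0 = -32
e=13: not <2, count = (-32)-13 = -45
e=6: not <2, count = (-45)-6 = -51
e=1: <2, count = (-51)*2+1 = -101
e=11: not <2, count = (-101)-11 = -112

-112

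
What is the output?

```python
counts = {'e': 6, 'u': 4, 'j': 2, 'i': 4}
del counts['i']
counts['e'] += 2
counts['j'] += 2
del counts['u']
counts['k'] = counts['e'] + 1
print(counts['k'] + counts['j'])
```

13

del 'i' → {'e': 6, 'u': 4, 'j': 2}
counts['e'] = 6+2 = 8 → {'e': 8, 'u': 4, 'j': 2}
counts['j'] = 2+2 = 4 → {'e': 8, 'u': 4, 'j': 4}
del 'u' → {'e': 8, 'j': 4}
counts['k'] = counts['e']+1 = 9 → {'e': 8, 'j': 4, 'k': 9}
counts['k']+counts['j'] = 9+4 = 13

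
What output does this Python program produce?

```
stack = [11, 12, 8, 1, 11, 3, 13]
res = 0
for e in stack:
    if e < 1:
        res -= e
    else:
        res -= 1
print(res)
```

-7

e=11: not <1, res = 0-1 = -1
e=12: not <1, res = (-1)-1 = -2
e=8: not <1, res = (-2)-1 = -3
e=1: not <1, res = (-3)-1 = -4
e=11: not <1, res = (-4)-1 = -5
e=3: not <1, res = (-5)-1 = -6
e=13: not <1, res = (-6)-1 = -7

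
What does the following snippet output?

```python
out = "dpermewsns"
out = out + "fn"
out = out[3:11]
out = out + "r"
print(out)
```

+ 'fn' → 'dpermewsnsfn'
slice [3:11] → 'rmewsnsf'
+ 'r' → 'rmewsnsfr'

rmewsnsfr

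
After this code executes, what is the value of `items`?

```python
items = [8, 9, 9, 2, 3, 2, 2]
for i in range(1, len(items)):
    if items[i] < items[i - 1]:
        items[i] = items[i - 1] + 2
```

i=1: 9>=8, unchanged → [8, 9, 9, 2, 3, 2, 2]
i=2: 9>=9, unchanged → [8, 9, 9, 2, 3, 2, 2]
i=3: 2<9, items[3] = 9+2 = 11 → [8, 9, 9, 11, 3, 2, 2]
i=4: 3<11, items[4] = 11+2 = 13 → [8, 9, 9, 11, 13, 2, 2]
i=5: 2<13, items[5] = 13+2 = 15 → [8, 9, 9, 11, 13, 15, 2]
i=6: 2<15, items[6] = 15+2 = 17 → [8, 9, 9, 11, 13, 15, 17]

[8, 9, 9, 11, 13, 15, 17]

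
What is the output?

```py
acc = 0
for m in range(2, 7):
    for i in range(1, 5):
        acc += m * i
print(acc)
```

200

m=2,i=1: acc = 0+2 = 2
m=2,i=2: acc = 2+4 = 6
m=2,i=3: acc = 6+6 = 12
m=2,i=4: acc = 12+8 = 20
m=3,i=1: acc = 20+3 = 23
m=3,i=2: acc = 23+6 = 29
m=3,i=3: acc = 29+9 = 38
m=3,i=4: acc = 38+12 = 50
m=4,i=1: acc = 50+4 = 54
m=4,i=2: acc = 54+8 = 62
m=4,i=3: acc = 62+12 = 74
m=4,i=4: acc = 74+16 = 90
m=5,i=1: acc = 90+5 = 95
m=5,i=2: acc = 95+10 = 105
m=5,i=3: acc = 105+15 = 120
m=5,i=4: acc = 120+20 = 140
m=6,i=1: acc = 140+6 = 146
m=6,i=2: acc = 146+12 = 158
m=6,i=3: acc = 158+18 = 176
m=6,i=4: acc = 176+24 = 200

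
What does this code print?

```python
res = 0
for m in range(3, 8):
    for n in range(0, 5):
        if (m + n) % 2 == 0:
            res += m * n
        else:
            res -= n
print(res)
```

94

m=3,n=0: odd sum, res = 0-0 = 0
m=3,n=1: even sum, res = 0+3 = 3
m=3,n=2: odd sum, res = 3-2 = 1
m=3,n=3: even sum, res = 1+9 = 10
m=3,n=4: odd sum, res = 10-4 = 6
m=4,n=0: even sum, res = 6+0 = 6
m=4,n=1: odd sum, res = 6-1 = 5
m=4,n=2: even sum, res = 5+8 = 13
m=4,n=3: odd sum, res = 13-3 = 10
m=4,n=4: even sum, res = 10+16 = 26
m=5,n=0: odd sum, res = 26-0 = 26
m=5,n=1: even sum, res = 26+5 = 31
m=5,n=2: odd sum, res = 31-2 = 29
m=5,n=3: even sum, res = 29+15 = 44
m=5,n=4: odd sum, res = 44-4 = 40
m=6,n=0: even sum, res = 40+0 = 40
m=6,n=1: odd sum, res = 40-1 = 39
m=6,n=2: even sum, res = 39+12 = 51
m=6,n=3: odd sum, res = 51-3 = 48
m=6,n=4: even sum, res = 48+24 = 72
m=7,n=0: odd sum, res = 72-0 = 72
m=7,n=1: even sum, res = 72+7 = 79
m=7,n=2: odd sum, res = 79-2 = 77
m=7,n=3: even sum, res = 77+21 = 98
m=7,n=4: odd sum, res = 98-4 = 94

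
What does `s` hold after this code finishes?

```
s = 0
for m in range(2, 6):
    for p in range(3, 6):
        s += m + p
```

90

m=2,p=3: s = 0+5 = 5
m=2,p=4: s = 5+6 = 11
m=2,p=5: s = 11+7 = 18
m=3,p=3: s = 18+6 = 24
m=3,p=4: s = 24+7 = 31
m=3,p=5: s = 31+8 = 39
m=4,p=3: s = 39+7 = 46
m=4,p=4: s = 46+8 = 54
m=4,p=5: s = 54+9 = 63
m=5,p=3: s = 63+8 = 71
m=5,p=4: s = 71+9 = 80
m=5,p=5: s = 80+10 = 90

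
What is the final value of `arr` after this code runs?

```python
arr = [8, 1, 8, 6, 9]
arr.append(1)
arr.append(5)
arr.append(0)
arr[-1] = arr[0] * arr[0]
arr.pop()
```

append 1 → [8, 1, 8, 6, 9, 1]
append 5 → [8, 1, 8, 6, 9, 1, 5]
append 0 → [8, 1, 8, 6, 9, 1, 5, 0]
arr[-1] = arr[0]*arr[0] = 8*8 = 64 → [8, 1, 8, 6, 9, 1, 5, 64]
pop() removes 64 → [8, 1, 8, 6, 9, 1, 5]

[8, 1, 8, 6, 9, 1, 5]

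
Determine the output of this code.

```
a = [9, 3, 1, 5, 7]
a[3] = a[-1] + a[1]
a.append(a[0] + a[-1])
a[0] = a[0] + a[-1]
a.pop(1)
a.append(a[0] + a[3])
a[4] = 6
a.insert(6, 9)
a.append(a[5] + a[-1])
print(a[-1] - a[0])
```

a[3] = a[-1]+a[1] = 7+3 = 10 → [9, 3, 1, 10, 7]
append a[0]+a[-1] = 9+7 = 16 → [9, 3, 1, 10, 7, 16]
a[0] = a[0]+a[-1] = 9+16 = 25 → [25, 3, 1, 10, 7, 16]
pop(1) removes 3 → [25, 1, 10, 7, 16]
append a[0]+a[3] = 25+7 = 32 → [25, 1, 10, 7, 16, 32]
a[4] = 6 → [25, 1, 10, 7, 6, 32]
insert 9 at 6 → [25, 1, 10, 7, 6, 32, 9]
append a[5]+a[-1] = 32+9 = 41 → [25, 1, 10, 7, 6, 32, 9, 41]
a[-1]-a[0] = 41-25 = 16

16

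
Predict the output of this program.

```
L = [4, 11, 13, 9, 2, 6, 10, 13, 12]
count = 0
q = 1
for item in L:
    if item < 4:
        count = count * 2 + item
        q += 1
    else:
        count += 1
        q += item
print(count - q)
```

item=4: not <4, count = 0+1 = 1; q=5
item=11: not <4, count = 1+1 = 2; q=16
item=13: not <4, count = 2+1 = 3; q=29
item=9: not <4, count = 3+1 = 4; q=38
item=2: <4, count = 4*2+2 = 10; q=39
item=6: not <4, count = 10+1 = 11; q=45
item=10: not <4, count = 11+1 = 12; q=55
item=13: not <4, count = 12+1 = 13; q=68
item=12: not <4, count = 13+1 = 14; q=80
count-q = 14-80 = -66

-66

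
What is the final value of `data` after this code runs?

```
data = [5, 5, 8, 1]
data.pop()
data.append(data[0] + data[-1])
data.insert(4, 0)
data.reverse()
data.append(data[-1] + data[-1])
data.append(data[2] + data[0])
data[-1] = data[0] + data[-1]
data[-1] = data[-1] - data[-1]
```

[0, 13, 8, 5, 5, 10, 0]

pop() removes 1 → [5, 5, 8]
append data[0]+data[-1] = 5+8 = 13 → [5, 5, 8, 13]
insert 0 at 4 → [5, 5, 8, 13, 0]
reverse → [0, 13, 8, 5, 5]
append data[-1]+data[-1] = 5+5 = 10 → [0, 13, 8, 5, 5, 10]
append data[2]+data[0] = 8+0 = 8 → [0, 13, 8, 5, 5, 10, 8]
data[-1] = data[0]+data[-1] = 0+8 = 8 → [0, 13, 8, 5, 5, 10, 8]
data[-1] = data[-1]-data[-1] = 8-8 = 0 → [0, 13, 8, 5, 5, 10, 0]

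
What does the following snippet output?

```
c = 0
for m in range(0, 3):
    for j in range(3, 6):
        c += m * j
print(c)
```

36

m=0,j=3: c = 0+0 = 0
m=0,j=4: c = 0+0 = 0
m=0,j=5: c = 0+0 = 0
m=1,j=3: c = 0+3 = 3
m=1,j=4: c = 3+4 = 7
m=1,j=5: c = 7+5 = 12
m=2,j=3: c = 12+6 = 18
m=2,j=4: c = 18+8 = 26
m=2,j=5: c = 26+10 = 36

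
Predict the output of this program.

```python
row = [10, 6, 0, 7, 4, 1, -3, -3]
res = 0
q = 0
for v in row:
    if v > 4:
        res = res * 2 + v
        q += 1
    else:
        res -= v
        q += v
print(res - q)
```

v=10: >4, res = 0*2+10 = 10; q=1
v=6: >4, res = 10*2+6 = 26; q=2
v=0: not >4, res = 26-0 = 26; q=2
v=7: >4, res = 26*2+7 = 59; q=3
v=4: not >4, res = 59-4 = 55; q=7
v=1: not >4, res = 55-1 = 54; q=8
v=-3: not >4, res = 54-(-3) = 57; q=5
v=-3: not >4, res = 57-(-3) = 60; q=2
res-q = 60-2 = 58

58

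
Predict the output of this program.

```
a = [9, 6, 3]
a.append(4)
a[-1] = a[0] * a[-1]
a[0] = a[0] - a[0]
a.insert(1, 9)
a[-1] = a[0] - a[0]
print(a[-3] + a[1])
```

append 4 → [9, 6, 3, 4]
a[-1] = a[0]*a[-1] = 9*4 = 36 → [9, 6, 3, 36]
a[0] = a[0]-a[0] = 9-9 = 0 → [0, 6, 3, 36]
insert 9 at 1 → [0, 9, 6, 3, 36]
a[-1] = a[0]-a[0] = 0-0 = 0 → [0, 9, 6, 3, 0]
a[-3]+a[1] = 6+9 = 15

15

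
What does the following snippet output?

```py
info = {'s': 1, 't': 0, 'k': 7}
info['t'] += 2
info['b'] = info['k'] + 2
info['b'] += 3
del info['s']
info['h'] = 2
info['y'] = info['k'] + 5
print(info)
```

info['t'] = 0+2 = 2 → {'s': 1, 't': 2, 'k': 7}
info['b'] = info['k']+2 = 9 → {'s': 1, 't': 2, 'k': 7, 'b': 9}
info['b'] = 9+3 = 12 → {'s': 1, 't': 2, 'k': 7, 'b': 12}
del 's' → {'t': 2, 'k': 7, 'b': 12}
info['h'] = 2 → {'t': 2, 'k': 7, 'b': 12, 'h': 2}
info['y'] = info['k']+5 = 12 → {'t': 2, 'k': 7, 'b': 12, 'h': 2, 'y': 12}

{'t': 2, 'k': 7, 'b': 12, 'h': 2, 'y': 12}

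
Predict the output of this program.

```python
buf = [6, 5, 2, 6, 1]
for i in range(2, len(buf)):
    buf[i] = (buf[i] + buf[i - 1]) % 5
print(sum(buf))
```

20

i=2: buf[2] = (2+5)%5 = 2 → [6, 5, 2, 6, 1]
i=3: buf[3] = (6+2)%5 = 3 → [6, 5, 2, 3, 1]
i=4: buf[4] = (1+3)%5 = 4 → [6, 5, 2, 3, 4]
sum = 20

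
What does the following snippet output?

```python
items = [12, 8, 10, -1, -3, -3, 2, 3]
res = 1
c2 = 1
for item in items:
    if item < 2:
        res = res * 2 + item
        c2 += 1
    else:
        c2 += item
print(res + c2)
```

34

item=12: not <2; c2=13
item=8: not <2; c2=21
item=10: not <2; c2=31
item=-1: <2, res = 1*2+(-1) = 1; c2=32
item=-3: <2, res = 1*2+(-3) = -1; c2=33
item=-3: <2, res = (-1)*2+(-3) = -5; c2=34
item=2: not <2; c2=36
item=3: not <2; c2=39
res+c2 = (-5)+39 = 34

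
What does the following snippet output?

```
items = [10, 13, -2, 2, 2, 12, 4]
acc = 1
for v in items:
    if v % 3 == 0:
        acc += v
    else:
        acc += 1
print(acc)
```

v=10: not %3==0, acc = 1+1 = 2
v=13: not %3==0, acc = 2+1 = 3
v=-2: not %3==0, acc = 3+1 = 4
v=2: not %3==0, acc = 4+1 = 5
v=2: not %3==0, acc = 5+1 = 6
v=12: %3==0, acc = 6+12 = 18
v=4: not %3==0, acc = 18+1 = 19

19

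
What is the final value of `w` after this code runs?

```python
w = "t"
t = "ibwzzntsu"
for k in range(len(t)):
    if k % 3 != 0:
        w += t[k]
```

k=0: skip
k=1: add 'b' → 'tb'
k=2: add 'w' → 'tbw'
k=3: skip
k=4: add 'z' → 'tbwz'
k=5: add 'n' → 'tbwzn'
k=6: skip
k=7: add 's' → 'tbwzns'
k=8: add 'u' → 'tbwznsu'

'tbwznsu'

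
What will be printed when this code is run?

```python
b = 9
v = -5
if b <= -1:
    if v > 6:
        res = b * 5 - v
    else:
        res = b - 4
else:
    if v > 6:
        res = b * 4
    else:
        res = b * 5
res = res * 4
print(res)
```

b=9, v=-5
b <= -1 is False; v > 6 is False
→ res = b * 5 = 45
res = 45*4 = 180

180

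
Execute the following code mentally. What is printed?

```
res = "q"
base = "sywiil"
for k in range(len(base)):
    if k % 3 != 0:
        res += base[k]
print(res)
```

k=0: skip
k=1: add 'y' → 'qy'
k=2: add 'w' → 'qyw'
k=3: skip
k=4: add 'i' → 'qywi'
k=5: add 'l' → 'qywil'

qywil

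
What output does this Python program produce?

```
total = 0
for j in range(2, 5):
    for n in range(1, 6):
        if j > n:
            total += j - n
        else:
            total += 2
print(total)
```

28

j=2,n=1: 2>1, total = 0+1 = 1
j=2,n=2: not 2>2, total = 1+2 = 3
j=2,n=3: not 2>3, total = 3+2 = 5
j=2,n=4: not 2>4, total = 5+2 = 7
j=2,n=5: not 2>5, total = 7+2 = 9
j=3,n=1: 3>1, total = 9+2 = 11
j=3,n=2: 3>2, total = 11+1 = 12
j=3,n=3: not 3>3, total = 12+2 = 14
j=3,n=4: not 3>4, total = 14+2 = 16
j=3,n=5: not 3>5, total = 16+2 = 18
j=4,n=1: 4>1, total = 18+3 = 21
j=4,n=2: 4>2, total = 21+2 = 23
j=4,n=3: 4>3, total = 23+1 = 24
j=4,n=4: not 4>4, total = 24+2 = 26
j=4,n=5: not 4>5, total = 26+2 = 28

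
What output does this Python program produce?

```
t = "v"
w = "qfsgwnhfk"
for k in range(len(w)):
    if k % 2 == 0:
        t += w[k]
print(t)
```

vqswhk

k=0: add 'q' → 'vq'
k=1: skip
k=2: add 's' → 'vqs'
k=3: skip
k=4: add 'w' → 'vqsw'
k=5: skip
k=6: add 'h' → 'vqswh'
k=7: skip
k=8: add 'k' → 'vqswhk'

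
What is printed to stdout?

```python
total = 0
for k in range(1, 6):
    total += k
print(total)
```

k=1: total = 0+1 = 1
k=2: total = 1+2 = 3
k=3: total = 3+3 = 6
k=4: total = 6+4 = 10
k=5: total = 10+5 = 15

15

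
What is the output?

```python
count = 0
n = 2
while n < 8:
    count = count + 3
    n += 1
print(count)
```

n=2: count = 0+3 = 3
n=3: count = 3+3 = 6
n=4: count = 6+3 = 9
n=5: count = 9+3 = 12
n=6: count = 12+3 = 15
n=7: count = 15+3 = 18

18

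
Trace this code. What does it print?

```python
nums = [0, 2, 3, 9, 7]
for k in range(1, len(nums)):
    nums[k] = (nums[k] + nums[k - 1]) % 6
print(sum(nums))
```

k=1: nums[1] = (2+0)%6 = 2 → [0, 2, 3, 9, 7]
k=2: nums[2] = (3+2)%6 = 5 → [0, 2, 5, 9, 7]
k=3: nums[3] = (9+5)%6 = 2 → [0, 2, 5, 2, 7]
k=4: nums[4] = (7+2)%6 = 3 → [0, 2, 5, 2, 3]
sum = 12

12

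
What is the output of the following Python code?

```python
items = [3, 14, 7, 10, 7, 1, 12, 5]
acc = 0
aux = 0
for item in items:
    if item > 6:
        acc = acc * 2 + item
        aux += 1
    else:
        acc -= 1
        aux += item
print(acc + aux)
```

item=3: not >6, acc = 0-1 = -1; aux=3
item=14: >6, acc = (-1)*2+14 = 12; aux=4
item=7: >6, acc = 12*2+7 = 31; aux=5
item=10: >6, acc = 31*2+10 = 72; aux=6
item=7: >6, acc = 72*2+7 = 151; aux=7
item=1: not >6, acc = 151-1 = 150; aux=8
item=12: >6, acc = 150*2+12 = 312; aux=9
item=5: not >6, acc = 312-1 = 311; aux=14
acc+aux = 311+14 = 325

325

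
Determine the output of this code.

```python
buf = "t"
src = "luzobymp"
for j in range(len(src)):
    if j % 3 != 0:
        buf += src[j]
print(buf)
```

j=0: skip
j=1: add 'u' → 'tu'
j=2: add 'z' → 'tuz'
j=3: skip
j=4: add 'b' → 'tuzb'
j=5: add 'y' → 'tuzby'
j=6: skip
j=7: add 'p' → 'tuzbyp'

tuzbyp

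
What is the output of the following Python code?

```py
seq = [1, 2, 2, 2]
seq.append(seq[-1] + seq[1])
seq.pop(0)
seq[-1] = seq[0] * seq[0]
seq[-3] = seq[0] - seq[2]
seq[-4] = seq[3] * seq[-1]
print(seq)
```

append seq[-1]+seq[1] = 2+2 = 4 → [1, 2, 2, 2, 4]
pop(0) removes 1 → [2, 2, 2, 4]
seq[-1] = seq[0]*seq[0] = 2*2 = 4 → [2, 2, 2, 4]
seq[-3] = seq[0]-seq[2] = 2-2 = 0 → [2, 0, 2, 4]
seq[-4] = seq[3]*seq[-1] = 4*4 = 16 → [16, 0, 2, 4]

[16, 0, 2, 4]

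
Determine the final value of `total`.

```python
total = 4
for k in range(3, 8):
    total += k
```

29

k=3: total = 4+3 = 7
k=4: total = 7+4 = 11
k=5: total = 11+5 = 16
k=6: total = 16+6 = 22
k=7: total = 22+7 = 29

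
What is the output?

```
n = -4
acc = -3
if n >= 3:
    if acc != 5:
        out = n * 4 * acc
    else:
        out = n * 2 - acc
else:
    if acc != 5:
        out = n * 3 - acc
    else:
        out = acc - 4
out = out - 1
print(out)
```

n=-4, acc=-3
n >= 3 is False; acc != 5 is True
→ out = n * 3 - acc = -9
out = (-9)-1 = -10

-10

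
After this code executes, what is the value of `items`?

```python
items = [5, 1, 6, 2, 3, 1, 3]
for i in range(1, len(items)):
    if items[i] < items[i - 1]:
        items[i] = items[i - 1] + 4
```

i=1: 1<5, items[1] = 5+4 = 9 → [5, 9, 6, 2, 3, 1, 3]
i=2: 6<9, items[2] = 9+4 = 13 → [5, 9, 13, 2, 3, 1, 3]
i=3: 2<13, items[3] = 13+4 = 17 → [5, 9, 13, 17, 3, 1, 3]
i=4: 3<17, items[4] = 17+4 = 21 → [5, 9, 13, 17, 21, 1, 3]
i=5: 1<21, items[5] = 21+4 = 25 → [5, 9, 13, 17, 21, 25, 3]
i=6: 3<25, items[6] = 25+4 = 29 → [5, 9, 13, 17, 21, 25, 29]

[5, 9, 13, 17, 21, 25, 29]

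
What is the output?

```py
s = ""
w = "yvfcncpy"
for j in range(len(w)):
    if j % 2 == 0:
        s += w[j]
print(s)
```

yfnp

j=0: add 'y' → 'y'
j=1: skip
j=2: add 'f' → 'yf'
j=3: skip
j=4: add 'n' → 'yfn'
j=5: skip
j=6: add 'p' → 'yfnp'
j=7: skip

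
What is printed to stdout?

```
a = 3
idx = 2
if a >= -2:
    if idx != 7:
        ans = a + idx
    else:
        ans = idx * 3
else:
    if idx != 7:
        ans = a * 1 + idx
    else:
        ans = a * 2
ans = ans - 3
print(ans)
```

2

a=3, idx=2
a >= -2 is True; idx != 7 is True
→ ans = a + idx = 5
ans = 5-3 = 2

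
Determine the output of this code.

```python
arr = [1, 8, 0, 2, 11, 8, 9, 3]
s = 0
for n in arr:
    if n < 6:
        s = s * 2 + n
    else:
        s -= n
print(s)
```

-105

n=1: <6, s = 0*2+1 = 1
n=8: not <6, s = 1-8 = -7
n=0: <6, s = (-7)*2+0 = -14
n=2: <6, s = (-14)*2+2 = -26
n=11: not <6, s = (-26)-11 = -37
n=8: not <6, s = (-37)-8 = -45
n=9: not <6, s = (-45)-9 = -54
n=3: <6, s = (-54)*2+3 = -105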